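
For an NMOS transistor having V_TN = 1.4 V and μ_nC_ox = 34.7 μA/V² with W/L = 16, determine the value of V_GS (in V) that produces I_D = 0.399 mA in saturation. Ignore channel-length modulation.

k_n = μ_nC_ox · (W/L) = 0.5552 mA/V².
In saturation I_D = ½ k_n (V_GS − V_TN)², so V_GS − V_TN = √(2 I_D / k_n) = √(2 × 0.399 / 0.5552) = 1.2 V.
V_GS = 1.4 + 1.2 = 2.6 V.

V_GS = 2.60 V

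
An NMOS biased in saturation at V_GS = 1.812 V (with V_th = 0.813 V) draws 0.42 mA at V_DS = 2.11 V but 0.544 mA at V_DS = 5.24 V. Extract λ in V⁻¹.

With V_GS fixed, I_D ∝ (1 + λ V_DS) in saturation, so I_D2/I_D1 = (1 + λ V_DS2)/(1 + λ V_DS1).
0.544/0.42 = 1.295 = (1 + 5.24 λ)/(1 + 2.11 λ).
Solving: λ (I_D1 V_DS2 − I_D2 V_DS1) = I_D2 − I_D1, so λ = (0.544 − 0.42) / (0.42 × 5.24 − 0.544 × 2.11) = 0.124 / 1.05 = 0.118 V⁻¹.

λ = 0.118 V⁻¹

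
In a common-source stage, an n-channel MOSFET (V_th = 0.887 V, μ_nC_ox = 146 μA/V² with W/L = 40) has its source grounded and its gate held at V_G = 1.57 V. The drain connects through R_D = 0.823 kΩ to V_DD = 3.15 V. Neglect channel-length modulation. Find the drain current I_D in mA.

I_D = 1.36 mA

V_GS = V_G = 1.57 V, so V_ov = 1.57 − 0.887 = 0.683 V.
k_n = μ_nC_ox · (W/L) = 5.84 mA/V².
Assume saturation: I_D = ½ k_n V_ov² = 0.5 × 5.84 × 0.683² = 1.36 mA, giving V_DS = V_DD − I_D R_D = 3.15 − 1.36 × 0.823 = 2.03 V.
V_DS = 2.03 V ≥ V_ov = 0.683 V, confirming saturation.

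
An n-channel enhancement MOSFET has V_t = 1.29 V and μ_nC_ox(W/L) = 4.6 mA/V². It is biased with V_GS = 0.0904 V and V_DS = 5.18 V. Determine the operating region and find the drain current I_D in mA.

V_GS = 0.0904 V < V_t = 1.29 V, so the transistor is in cutoff.

Cutoff; I_D = 0 mA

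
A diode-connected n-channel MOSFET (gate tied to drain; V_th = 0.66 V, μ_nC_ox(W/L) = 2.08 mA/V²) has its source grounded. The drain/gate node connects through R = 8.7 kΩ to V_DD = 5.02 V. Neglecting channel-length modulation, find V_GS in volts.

V_GS = 1.30 V

With gate tied to drain, V_GS = V_DS ≥ V_GS − V_th, so the device is in saturation.
KCL at the drain: ½ k_n (V_GS − V_th)² = (V_DD − V_GS)/R.
Let x = V_GS − 0.66. Then 9.05 x² + x − 4.36 = 0, giving x = 0.641 V (positive root), so V_GS = 1.3 V.
I_D = (V_DD − V_GS)/R = (5.02 − 1.3) / 8.7 = 0.427 mA.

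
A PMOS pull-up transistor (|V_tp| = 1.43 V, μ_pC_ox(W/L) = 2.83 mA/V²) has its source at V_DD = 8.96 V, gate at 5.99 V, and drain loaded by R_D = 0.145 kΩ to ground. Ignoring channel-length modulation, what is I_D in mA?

V_SG = V_DD − V_G = 8.96 − 5.99 = 2.97 V, so V_ov = 2.97 − 1.43 = 1.54 V.
Assume saturation: I_D = ½ k_p V_ov² = 0.5 × 2.83 × 1.54² = 3.36 mA, giving V_SD = V_DD − I_D R_D = 8.96 − 3.36 × 0.145 = 8.47 V.
V_SD = 8.47 V ≥ V_ov = 1.54 V, confirming saturation.

I_D = 3.36 mA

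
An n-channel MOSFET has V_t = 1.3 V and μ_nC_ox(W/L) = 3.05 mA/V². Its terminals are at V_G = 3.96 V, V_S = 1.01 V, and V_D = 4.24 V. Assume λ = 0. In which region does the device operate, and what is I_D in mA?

V_GS = V_G − V_S = 3.96 − 1.01 = 2.95 V; V_DS = V_D − V_S = 4.24 − 1.01 = 3.23 V.
V_ov = V_GS − V_t = 2.95 − 1.3 = 1.65 V.
Since V_DS = 3.23 V ≥ V_ov = 1.65 V, the device is in saturation.
I_D = ½ k_n V_ov² = 0.5 × 3.05 × 1.65² = 4.15 mA.

Saturation; I_D = 4.15 mA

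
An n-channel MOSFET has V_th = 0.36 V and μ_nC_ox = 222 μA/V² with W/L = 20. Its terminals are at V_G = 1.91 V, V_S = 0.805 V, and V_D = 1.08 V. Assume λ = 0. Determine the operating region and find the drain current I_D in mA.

V_GS = V_G − V_S = 1.91 − 0.805 = 1.1 V; V_DS = V_D − V_S = 1.08 − 0.805 = 0.275 V.
k_n = μ_nC_ox · (W/L) = 4.44 mA/V².
V_ov = V_GS − V_th = 1.1 − 0.36 = 0.745 V.
Since V_DS = 0.275 V < V_ov = 0.745 V, the device is in the triode region.
I_D = k_n [V_ov · V_DS − ½ V_DS²] = 4.44 × [0.745 × 0.275 − 0.5 × 0.275²] = 0.742 mA.

Triode; I_D = 0.742 mA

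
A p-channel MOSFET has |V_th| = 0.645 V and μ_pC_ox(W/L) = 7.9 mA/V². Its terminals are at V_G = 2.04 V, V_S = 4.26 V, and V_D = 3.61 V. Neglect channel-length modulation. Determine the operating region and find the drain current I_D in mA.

Triode; I_D = 6.42 mA

V_SG = V_S − V_G = 4.26 − 2.04 = 2.22 V; V_SD = V_S − V_D = 4.26 − 3.61 = 0.65 V.
V_ov = V_SG − |V_th| = 2.22 − 0.645 = 1.57 V.
Since V_SD = 0.65 V < V_ov = 1.57 V, the device is in the triode region.
I_D = k_p [V_ov · V_SD − ½ V_SD²] = 7.9 × [1.57 × 0.65 − 0.5 × 0.65²] = 6.42 mA.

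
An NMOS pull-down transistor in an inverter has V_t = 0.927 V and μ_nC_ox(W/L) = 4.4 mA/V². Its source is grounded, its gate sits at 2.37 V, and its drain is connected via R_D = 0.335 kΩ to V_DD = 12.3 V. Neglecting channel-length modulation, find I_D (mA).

V_GS = V_G = 2.37 V, so V_ov = 2.37 − 0.927 = 1.44 V.
Assume saturation: I_D = ½ k_n V_ov² = 0.5 × 4.4 × 1.44² = 4.58 mA, giving V_DS = V_DD − I_D R_D = 12.3 − 4.58 × 0.335 = 10.8 V.
V_DS = 10.8 V ≥ V_ov = 1.44 V, confirming saturation.

I_D = 4.58 mA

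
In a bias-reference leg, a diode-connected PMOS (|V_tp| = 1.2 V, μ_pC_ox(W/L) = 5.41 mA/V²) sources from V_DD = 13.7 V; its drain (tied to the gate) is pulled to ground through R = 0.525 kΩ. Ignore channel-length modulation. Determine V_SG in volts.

With gate tied to drain, V_SG = V_SD ≥ V_SG − |V_tp|, so the device is in saturation.
KCL at the drain: ½ k_p (V_SG − |V_tp|)² = (V_DD − V_SG)/R.
Let x = V_SG − 1.2. Then 1.42 x² + x − 12.5 = 0, giving x = 2.64 V (positive root), so V_SG = 3.84 V.
I_D = (V_DD − V_SG)/R = (13.7 − 3.84) / 0.525 = 18.8 mA.

V_SG = 3.84 V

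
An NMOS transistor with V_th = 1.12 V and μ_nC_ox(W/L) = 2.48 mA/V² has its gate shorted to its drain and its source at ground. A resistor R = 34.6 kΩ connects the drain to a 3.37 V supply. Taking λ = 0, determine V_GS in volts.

With gate tied to drain, V_GS = V_DS ≥ V_GS − V_th, so the device is in saturation.
KCL at the drain: ½ k_n (V_GS − V_th)² = (V_DD − V_GS)/R.
Let x = V_GS − 1.12. Then 42.9 x² + x − 2.25 = 0, giving x = 0.218 V (positive root), so V_GS = 1.34 V.
I_D = (V_DD − V_GS)/R = (3.37 − 1.34) / 34.6 = 0.0587 mA.

V_GS = 1.34 V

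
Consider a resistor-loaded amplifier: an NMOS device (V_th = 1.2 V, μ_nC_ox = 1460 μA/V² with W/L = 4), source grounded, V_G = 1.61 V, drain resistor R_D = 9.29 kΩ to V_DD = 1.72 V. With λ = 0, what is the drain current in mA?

I_D = 0.176 mA

V_GS = V_G = 1.61 V, so V_ov = 1.61 − 1.2 = 0.41 V.
k_n = μ_nC_ox · (W/L) = 5.84 mA/V².
Assume saturation: I_D = ½ k_n V_ov² = 0.5 × 5.84 × 0.41² = 0.491 mA, giving V_DS = V_DD − I_D R_D = 1.72 − 0.491 × 9.29 = -2.84 V.
But -2.84 V < V_ov = 0.41 V, so the device is actually in triode.
In triode I_D = k_n[V_ov V_DS − ½ V_DS²] and I_D = (V_DD − V_DS)/R_D. Equating: 27.1 V_DS² − 23.24 V_DS + 1.72 = 0, giving V_DS = 0.0818 V (the root below V_ov).
I_D = (1.72 − 0.0818) / 9.29 = 0.176 mA.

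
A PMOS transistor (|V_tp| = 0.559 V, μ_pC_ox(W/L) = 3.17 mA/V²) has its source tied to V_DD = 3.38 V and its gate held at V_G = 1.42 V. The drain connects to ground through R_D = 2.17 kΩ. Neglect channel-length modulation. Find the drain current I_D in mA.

I_D = 1.39 mA

V_SG = V_DD − V_G = 3.38 − 1.42 = 1.96 V, so V_ov = 1.96 − 0.559 = 1.4 V.
Assume saturation: I_D = ½ k_p V_ov² = 0.5 × 3.17 × 1.4² = 3.11 mA, giving V_SD = V_DD − I_D R_D = 3.38 − 3.11 × 2.17 = -3.37 V.
But -3.37 V < V_ov = 1.4 V, so the device is actually in triode.
In triode I_D = k_p[V_ov V_SD − ½ V_SD²] and I_D = (V_DD − V_SD)/R_D. Equating: 3.44 V_SD² − 10.64 V_SD + 3.38 = 0, giving V_SD = 0.36 V (the root below V_ov).
I_D = (3.38 − 0.36) / 2.17 = 1.39 mA.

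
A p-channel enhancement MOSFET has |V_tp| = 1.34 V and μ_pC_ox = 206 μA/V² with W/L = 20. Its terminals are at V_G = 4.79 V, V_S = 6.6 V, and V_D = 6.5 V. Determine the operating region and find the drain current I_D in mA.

V_SG = V_S − V_G = 6.6 − 4.79 = 1.81 V; V_SD = V_S − V_D = 6.6 − 6.5 = 0.1 V.
k_p = μ_pC_ox · (W/L) = 4.12 mA/V².
V_ov = V_SG − |V_tp| = 1.81 − 1.34 = 0.47 V.
Since V_SD = 0.1 V < V_ov = 0.47 V, the device is in the triode region.
I_D = k_p [V_ov · V_SD − ½ V_SD²] = 4.12 × [0.47 × 0.1 − 0.5 × 0.1²] = 0.173 mA.

Triode; I_D = 0.173 mA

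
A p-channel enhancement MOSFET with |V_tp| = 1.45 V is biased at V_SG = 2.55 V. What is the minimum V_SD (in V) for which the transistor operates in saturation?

The boundary between triode and saturation is V_SD = V_SG − |V_tp| = V_ov.
V_ov = 2.55 − 1.45 = 1.1 V.

V_SD,sat = 1.10 V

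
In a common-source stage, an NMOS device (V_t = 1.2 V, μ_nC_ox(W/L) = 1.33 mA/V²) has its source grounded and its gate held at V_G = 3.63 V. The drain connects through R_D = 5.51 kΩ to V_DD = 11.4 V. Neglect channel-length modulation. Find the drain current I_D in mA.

I_D = 1.94 mA

V_GS = V_G = 3.63 V, so V_ov = 3.63 − 1.2 = 2.43 V.
Assume saturation: I_D = ½ k_n V_ov² = 0.5 × 1.33 × 2.43² = 3.93 mA, giving V_DS = V_DD − I_D R_D = 11.4 − 3.93 × 5.51 = -10.2 V.
But -10.2 V < V_ov = 2.43 V, so the device is actually in triode.
In triode I_D = k_n[V_ov V_DS − ½ V_DS²] and I_D = (V_DD − V_DS)/R_D. Equating: 3.66 V_DS² − 18.81 V_DS + 11.4 = 0, giving V_DS = 0.702 V (the root below V_ov).
I_D = (11.4 − 0.702) / 5.51 = 1.94 mA.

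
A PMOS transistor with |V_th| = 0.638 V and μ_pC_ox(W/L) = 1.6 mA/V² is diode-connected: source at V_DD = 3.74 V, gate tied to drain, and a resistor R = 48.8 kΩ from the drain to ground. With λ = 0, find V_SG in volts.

V_SG = 0.907 V

With gate tied to drain, V_SG = V_SD ≥ V_SG − |V_th|, so the device is in saturation.
KCL at the drain: ½ k_p (V_SG − |V_th|)² = (V_DD − V_SG)/R.
Let x = V_SG − 0.638. Then 39 x² + x − 3.102 = 0, giving x = 0.269 V (positive root), so V_SG = 0.907 V.
I_D = (V_DD − V_SG)/R = (3.74 − 0.907) / 48.8 = 0.058 mA.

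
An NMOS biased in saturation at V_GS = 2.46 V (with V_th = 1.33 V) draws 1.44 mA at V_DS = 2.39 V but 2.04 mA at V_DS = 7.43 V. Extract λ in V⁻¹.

With V_GS fixed, I_D ∝ (1 + λ V_DS) in saturation, so I_D2/I_D1 = (1 + λ V_DS2)/(1 + λ V_DS1).
2.04/1.44 = 1.417 = (1 + 7.43 λ)/(1 + 2.39 λ).
Solving: λ (I_D1 V_DS2 − I_D2 V_DS1) = I_D2 − I_D1, so λ = (2.04 − 1.44) / (1.44 × 7.43 − 2.04 × 2.39) = 0.6 / 5.82 = 0.103 V⁻¹.

λ = 0.103 V⁻¹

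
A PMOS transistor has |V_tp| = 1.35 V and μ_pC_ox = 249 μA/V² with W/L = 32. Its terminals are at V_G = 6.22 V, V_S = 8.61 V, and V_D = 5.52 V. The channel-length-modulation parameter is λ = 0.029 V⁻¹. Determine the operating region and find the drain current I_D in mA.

Saturation; I_D = 4.70 mA

V_SG = V_S − V_G = 8.61 − 6.22 = 2.39 V; V_SD = V_S − V_D = 8.61 − 5.52 = 3.09 V.
k_p = μ_pC_ox · (W/L) = 7.968 mA/V².
V_ov = V_SG − |V_tp| = 2.39 − 1.35 = 1.04 V.
Since V_SD = 3.09 V ≥ V_ov = 1.04 V, the device is in saturation.
I_D = ½ k_p V_ov² (1 + λ V_SD) = 0.5 × 7.968 × 1.04² × (1 + 0.029 × 3.09) = 4.7 mA.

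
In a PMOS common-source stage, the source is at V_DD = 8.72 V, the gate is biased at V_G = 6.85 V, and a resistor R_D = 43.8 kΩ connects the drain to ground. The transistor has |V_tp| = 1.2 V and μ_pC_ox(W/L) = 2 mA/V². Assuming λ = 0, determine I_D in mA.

V_SG = V_DD − V_G = 8.72 − 6.85 = 1.87 V, so V_ov = 1.87 − 1.2 = 0.67 V.
Assume saturation: I_D = ½ k_p V_ov² = 0.5 × 2 × 0.67² = 0.449 mA, giving V_SD = V_DD − I_D R_D = 8.72 − 0.449 × 43.8 = -10.9 V.
But -10.9 V < V_ov = 0.67 V, so the device is actually in triode.
In triode I_D = k_p[V_ov V_SD − ½ V_SD²] and I_D = (V_DD − V_SD)/R_D. Equating: 43.8 V_SD² − 59.69 V_SD + 8.72 = 0, giving V_SD = 0.166 V (the root below V_ov).
I_D = (8.72 − 0.166) / 43.8 = 0.195 mA.

I_D = 0.195 mA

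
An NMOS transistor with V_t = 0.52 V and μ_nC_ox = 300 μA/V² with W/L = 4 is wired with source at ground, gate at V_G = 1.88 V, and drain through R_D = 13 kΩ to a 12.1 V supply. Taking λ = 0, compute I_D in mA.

I_D = 0.874 mA

V_GS = V_G = 1.88 V, so V_ov = 1.88 − 0.52 = 1.36 V.
k_n = μ_nC_ox · (W/L) = 1.2 mA/V².
Assume saturation: I_D = ½ k_n V_ov² = 0.5 × 1.2 × 1.36² = 1.11 mA, giving V_DS = V_DD − I_D R_D = 12.1 − 1.11 × 13 = -2.33 V.
But -2.33 V < V_ov = 1.36 V, so the device is actually in triode.
In triode I_D = k_n[V_ov V_DS − ½ V_DS²] and I_D = (V_DD − V_DS)/R_D. Equating: 7.8 V_DS² − 22.22 V_DS + 12.1 = 0, giving V_DS = 0.734 V (the root below V_ov).
I_D = (12.1 − 0.734) / 13 = 0.874 mA.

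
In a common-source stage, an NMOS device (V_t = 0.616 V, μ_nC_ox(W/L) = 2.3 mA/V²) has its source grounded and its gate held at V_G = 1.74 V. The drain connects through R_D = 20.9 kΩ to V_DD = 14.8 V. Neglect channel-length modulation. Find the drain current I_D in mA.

I_D = 0.693 mA

V_GS = V_G = 1.74 V, so V_ov = 1.74 − 0.616 = 1.12 V.
Assume saturation: I_D = ½ k_n V_ov² = 0.5 × 2.3 × 1.12² = 1.45 mA, giving V_DS = V_DD − I_D R_D = 14.8 − 1.45 × 20.9 = -15.6 V.
But -15.6 V < V_ov = 1.12 V, so the device is actually in triode.
In triode I_D = k_n[V_ov V_DS − ½ V_DS²] and I_D = (V_DD − V_DS)/R_D. Equating: 24 V_DS² − 55.03 V_DS + 14.8 = 0, giving V_DS = 0.311 V (the root below V_ov).
I_D = (14.8 − 0.311) / 20.9 = 0.693 mA.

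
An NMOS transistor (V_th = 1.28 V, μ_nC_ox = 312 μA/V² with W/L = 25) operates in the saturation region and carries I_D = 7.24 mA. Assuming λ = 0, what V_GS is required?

k_n = μ_nC_ox · (W/L) = 7.8 mA/V².
In saturation I_D = ½ k_n (V_GS − V_th)², so V_GS − V_th = √(2 I_D / k_n) = √(2 × 7.24 / 7.8) = 1.36 V.
V_GS = 1.28 + 1.36 = 2.64 V.

V_GS = 2.64 V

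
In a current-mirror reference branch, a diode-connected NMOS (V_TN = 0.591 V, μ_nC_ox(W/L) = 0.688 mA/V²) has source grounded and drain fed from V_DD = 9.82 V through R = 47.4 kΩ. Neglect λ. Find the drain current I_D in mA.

With gate tied to drain, V_GS = V_DS ≥ V_GS − V_TN, so the device is in saturation.
KCL at the drain: ½ k_n (V_GS − V_TN)² = (V_DD − V_GS)/R.
Let x = V_GS − 0.591. Then 16.3 x² + x − 9.229 = 0, giving x = 0.722 V (positive root), so V_GS = 1.31 V.
I_D = (V_DD − V_GS)/R = (9.82 − 1.31) / 47.4 = 0.179 mA.

I_D = 0.179 mA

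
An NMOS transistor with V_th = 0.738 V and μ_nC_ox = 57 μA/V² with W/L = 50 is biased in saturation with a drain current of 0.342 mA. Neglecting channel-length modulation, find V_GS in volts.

V_GS = 1.23 V

k_n = μ_nC_ox · (W/L) = 2.85 mA/V².
In saturation I_D = ½ k_n (V_GS − V_th)², so V_GS − V_th = √(2 I_D / k_n) = √(2 × 0.342 / 2.85) = 0.49 V.
V_GS = 0.738 + 0.49 = 1.23 V.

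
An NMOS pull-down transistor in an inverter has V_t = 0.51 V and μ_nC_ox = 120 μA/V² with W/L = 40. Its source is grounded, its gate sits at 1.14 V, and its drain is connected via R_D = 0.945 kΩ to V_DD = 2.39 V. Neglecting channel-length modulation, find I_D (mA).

I_D = 0.953 mA

V_GS = V_G = 1.14 V, so V_ov = 1.14 − 0.51 = 0.63 V.
k_n = μ_nC_ox · (W/L) = 4.8 mA/V².
Assume saturation: I_D = ½ k_n V_ov² = 0.5 × 4.8 × 0.63² = 0.953 mA, giving V_DS = V_DD − I_D R_D = 2.39 − 0.953 × 0.945 = 1.49 V.
V_DS = 1.49 V ≥ V_ov = 0.63 V, confirming saturation.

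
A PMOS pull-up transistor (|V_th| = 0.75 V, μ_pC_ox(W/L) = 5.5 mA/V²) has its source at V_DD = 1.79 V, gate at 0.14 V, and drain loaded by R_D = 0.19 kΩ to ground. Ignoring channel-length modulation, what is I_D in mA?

I_D = 2.23 mA

V_SG = V_DD − V_G = 1.79 − 0.14 = 1.65 V, so V_ov = 1.65 − 0.75 = 0.9 V.
Assume saturation: I_D = ½ k_p V_ov² = 0.5 × 5.5 × 0.9² = 2.23 mA, giving V_SD = V_DD − I_D R_D = 1.79 − 2.23 × 0.19 = 1.37 V.
V_SD = 1.37 V ≥ V_ov = 0.9 V, confirming saturation.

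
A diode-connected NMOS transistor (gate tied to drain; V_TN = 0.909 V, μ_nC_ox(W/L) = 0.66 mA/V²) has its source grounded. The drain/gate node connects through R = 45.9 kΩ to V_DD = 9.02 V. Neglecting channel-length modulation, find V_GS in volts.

With gate tied to drain, V_GS = V_DS ≥ V_GS − V_TN, so the device is in saturation.
KCL at the drain: ½ k_n (V_GS − V_TN)² = (V_DD − V_GS)/R.
Let x = V_GS − 0.909. Then 15.1 x² + x − 8.111 = 0, giving x = 0.7 V (positive root), so V_GS = 1.61 V.
I_D = (V_DD − V_GS)/R = (9.02 − 1.61) / 45.9 = 0.161 mA.

V_GS = 1.61 V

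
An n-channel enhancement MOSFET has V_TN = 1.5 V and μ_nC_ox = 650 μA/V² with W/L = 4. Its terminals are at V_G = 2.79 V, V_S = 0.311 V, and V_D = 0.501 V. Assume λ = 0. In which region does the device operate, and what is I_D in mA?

Triode; I_D = 0.437 mA

V_GS = V_G − V_S = 2.79 − 0.311 = 2.48 V; V_DS = V_D − V_S = 0.501 − 0.311 = 0.19 V.
k_n = μ_nC_ox · (W/L) = 2.6 mA/V².
V_ov = V_GS − V_TN = 2.48 − 1.5 = 0.979 V.
Since V_DS = 0.19 V < V_ov = 0.979 V, the device is in the triode region.
I_D = k_n [V_ov · V_DS − ½ V_DS²] = 2.6 × [0.979 × 0.19 − 0.5 × 0.19²] = 0.437 mA.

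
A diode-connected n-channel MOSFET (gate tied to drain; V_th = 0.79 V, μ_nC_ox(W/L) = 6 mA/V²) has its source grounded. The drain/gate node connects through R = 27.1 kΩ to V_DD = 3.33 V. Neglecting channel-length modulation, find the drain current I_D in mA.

With gate tied to drain, V_GS = V_DS ≥ V_GS − V_th, so the device is in saturation.
KCL at the drain: ½ k_n (V_GS − V_th)² = (V_DD − V_GS)/R.
Let x = V_GS − 0.79. Then 81.3 x² + x − 2.54 = 0, giving x = 0.171 V (positive root), so V_GS = 0.961 V.
I_D = (V_DD − V_GS)/R = (3.33 − 0.961) / 27.1 = 0.0874 mA.

I_D = 0.0874 mA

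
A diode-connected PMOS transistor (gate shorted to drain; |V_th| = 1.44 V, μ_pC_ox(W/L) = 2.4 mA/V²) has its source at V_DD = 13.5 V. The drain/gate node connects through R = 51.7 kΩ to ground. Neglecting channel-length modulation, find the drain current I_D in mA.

With gate tied to drain, V_SG = V_SD ≥ V_SG − |V_th|, so the device is in saturation.
KCL at the drain: ½ k_p (V_SG − |V_th|)² = (V_DD − V_SG)/R.
Let x = V_SG − 1.44. Then 62 x² + x − 12.06 = 0, giving x = 0.433 V (positive root), so V_SG = 1.87 V.
I_D = (V_DD − V_SG)/R = (13.5 − 1.87) / 51.7 = 0.225 mA.

I_D = 0.225 mA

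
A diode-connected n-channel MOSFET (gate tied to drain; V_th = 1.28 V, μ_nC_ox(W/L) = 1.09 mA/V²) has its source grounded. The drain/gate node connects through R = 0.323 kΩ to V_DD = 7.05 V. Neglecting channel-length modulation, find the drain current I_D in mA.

With gate tied to drain, V_GS = V_DS ≥ V_GS − V_th, so the device is in saturation.
KCL at the drain: ½ k_n (V_GS − V_th)² = (V_DD − V_GS)/R.
Let x = V_GS − 1.28. Then 0.176 x² + x − 5.77 = 0, giving x = 3.55 V (positive root), so V_GS = 4.83 V.
I_D = (V_DD − V_GS)/R = (7.05 − 4.83) / 0.323 = 6.87 mA.

I_D = 6.87 mA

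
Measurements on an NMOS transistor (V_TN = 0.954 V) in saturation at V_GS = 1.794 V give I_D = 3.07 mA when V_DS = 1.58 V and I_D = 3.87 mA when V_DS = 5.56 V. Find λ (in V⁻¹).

With V_GS fixed, I_D ∝ (1 + λ V_DS) in saturation, so I_D2/I_D1 = (1 + λ V_DS2)/(1 + λ V_DS1).
3.87/3.07 = 1.261 = (1 + 5.56 λ)/(1 + 1.58 λ).
Solving: λ (I_D1 V_DS2 − I_D2 V_DS1) = I_D2 − I_D1, so λ = (3.87 − 3.07) / (3.07 × 5.56 − 3.87 × 1.58) = 0.8 / 11 = 0.073 V⁻¹.

λ = 0.0730 V⁻¹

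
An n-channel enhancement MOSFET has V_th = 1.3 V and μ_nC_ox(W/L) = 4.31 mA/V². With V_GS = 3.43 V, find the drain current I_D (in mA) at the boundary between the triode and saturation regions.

I_D = 9.78 mA

At the boundary V_DS = V_ov = V_GS − V_th = 3.43 − 1.3 = 2.13 V.
I_D = ½ k_n V_ov² = 0.5 × 4.31 × 2.13² = 9.78 mA.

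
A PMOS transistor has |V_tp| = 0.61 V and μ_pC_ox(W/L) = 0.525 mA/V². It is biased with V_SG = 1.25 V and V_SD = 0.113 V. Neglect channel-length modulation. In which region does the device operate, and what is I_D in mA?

V_ov = V_SG − |V_tp| = 1.25 − 0.61 = 0.64 V.
Since V_SD = 0.113 V < V_ov = 0.64 V, the device is in the triode region.
I_D = k_p [V_ov · V_SD − ½ V_SD²] = 0.525 × [0.64 × 0.113 − 0.5 × 0.113²] = 0.0346 mA.

Triode; I_D = 0.0346 mA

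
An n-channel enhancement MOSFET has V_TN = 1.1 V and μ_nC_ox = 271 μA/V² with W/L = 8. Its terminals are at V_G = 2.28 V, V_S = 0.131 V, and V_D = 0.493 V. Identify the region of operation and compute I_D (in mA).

Triode; I_D = 0.681 mA

V_GS = V_G − V_S = 2.28 − 0.131 = 2.15 V; V_DS = V_D − V_S = 0.493 − 0.131 = 0.362 V.
k_n = μ_nC_ox · (W/L) = 2.168 mA/V².
V_ov = V_GS − V_TN = 2.15 − 1.1 = 1.05 V.
Since V_DS = 0.362 V < V_ov = 1.05 V, the device is in the triode region.
I_D = k_n [V_ov · V_DS − ½ V_DS²] = 2.168 × [1.05 × 0.362 − 0.5 × 0.362²] = 0.681 mA.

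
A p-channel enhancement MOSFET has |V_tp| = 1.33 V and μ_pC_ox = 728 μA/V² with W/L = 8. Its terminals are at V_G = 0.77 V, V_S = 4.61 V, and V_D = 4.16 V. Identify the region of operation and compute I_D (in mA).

Triode; I_D = 5.99 mA

V_SG = V_S − V_G = 4.61 − 0.77 = 3.84 V; V_SD = V_S − V_D = 4.61 − 4.16 = 0.45 V.
k_p = μ_pC_ox · (W/L) = 5.824 mA/V².
V_ov = V_SG − |V_tp| = 3.84 − 1.33 = 2.51 V.
Since V_SD = 0.45 V < V_ov = 2.51 V, the device is in the triode region.
I_D = k_p [V_ov · V_SD − ½ V_SD²] = 5.824 × [2.51 × 0.45 − 0.5 × 0.45²] = 5.99 mA.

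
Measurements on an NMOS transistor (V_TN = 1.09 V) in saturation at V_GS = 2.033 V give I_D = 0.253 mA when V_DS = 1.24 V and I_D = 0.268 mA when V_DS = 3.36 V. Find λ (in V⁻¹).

λ = 0.0290 V⁻¹

With V_GS fixed, I_D ∝ (1 + λ V_DS) in saturation, so I_D2/I_D1 = (1 + λ V_DS2)/(1 + λ V_DS1).
0.268/0.253 = 1.059 = (1 + 3.36 λ)/(1 + 1.24 λ).
Solving: λ (I_D1 V_DS2 − I_D2 V_DS1) = I_D2 − I_D1, so λ = (0.268 − 0.253) / (0.253 × 3.36 − 0.268 × 1.24) = 0.015 / 0.518 = 0.029 V⁻¹.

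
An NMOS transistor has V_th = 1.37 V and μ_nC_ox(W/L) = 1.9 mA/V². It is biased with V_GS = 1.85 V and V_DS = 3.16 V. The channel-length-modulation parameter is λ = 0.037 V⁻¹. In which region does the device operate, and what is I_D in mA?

Saturation; I_D = 0.244 mA

V_ov = V_GS − V_th = 1.85 − 1.37 = 0.48 V.
Since V_DS = 3.16 V ≥ V_ov = 0.48 V, the device is in saturation.
I_D = ½ k_n V_ov² (1 + λ V_DS) = 0.5 × 1.9 × 0.48² × (1 + 0.037 × 3.16) = 0.244 mA.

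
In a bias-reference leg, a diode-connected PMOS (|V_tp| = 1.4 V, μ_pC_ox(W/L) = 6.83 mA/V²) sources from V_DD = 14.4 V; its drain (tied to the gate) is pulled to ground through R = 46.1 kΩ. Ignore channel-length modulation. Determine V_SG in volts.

V_SG = 1.68 V

With gate tied to drain, V_SG = V_SD ≥ V_SG − |V_tp|, so the device is in saturation.
KCL at the drain: ½ k_p (V_SG − |V_tp|)² = (V_DD − V_SG)/R.
Let x = V_SG − 1.4. Then 157 x² + x − 13 = 0, giving x = 0.284 V (positive root), so V_SG = 1.68 V.
I_D = (V_DD − V_SG)/R = (14.4 − 1.68) / 46.1 = 0.276 mA.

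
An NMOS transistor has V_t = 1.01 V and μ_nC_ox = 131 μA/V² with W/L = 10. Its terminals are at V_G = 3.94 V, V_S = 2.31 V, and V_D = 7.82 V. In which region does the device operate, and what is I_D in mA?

Saturation; I_D = 0.252 mA

V_GS = V_G − V_S = 3.94 − 2.31 = 1.63 V; V_DS = V_D − V_S = 7.82 − 2.31 = 5.51 V.
k_n = μ_nC_ox · (W/L) = 1.31 mA/V².
V_ov = V_GS − V_t = 1.63 − 1.01 = 0.62 V.
Since V_DS = 5.51 V ≥ V_ov = 0.62 V, the device is in saturation.
I_D = ½ k_n V_ov² = 0.5 × 1.31 × 0.62² = 0.252 mA.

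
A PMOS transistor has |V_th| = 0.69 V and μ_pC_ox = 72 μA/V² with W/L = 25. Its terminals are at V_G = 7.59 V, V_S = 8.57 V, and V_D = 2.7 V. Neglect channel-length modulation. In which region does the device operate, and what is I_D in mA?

V_SG = V_S − V_G = 8.57 − 7.59 = 0.98 V; V_SD = V_S − V_D = 8.57 − 2.7 = 5.87 V.
k_p = μ_pC_ox · (W/L) = 1.8 mA/V².
V_ov = V_SG − |V_th| = 0.98 − 0.69 = 0.29 V.
Since V_SD = 5.87 V ≥ V_ov = 0.29 V, the device is in saturation.
I_D = ½ k_p V_ov² = 0.5 × 1.8 × 0.29² = 0.0757 mA.

Saturation; I_D = 0.0757 mA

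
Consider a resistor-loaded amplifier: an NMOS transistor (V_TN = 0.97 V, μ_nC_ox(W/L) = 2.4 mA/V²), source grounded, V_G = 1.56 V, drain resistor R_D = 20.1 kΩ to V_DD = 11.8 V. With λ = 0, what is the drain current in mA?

V_GS = V_G = 1.56 V, so V_ov = 1.56 − 0.97 = 0.59 V.
Assume saturation: I_D = ½ k_n V_ov² = 0.5 × 2.4 × 0.59² = 0.418 mA, giving V_DS = V_DD − I_D R_D = 11.8 − 0.418 × 20.1 = 3.4 V.
V_DS = 3.4 V ≥ V_ov = 0.59 V, confirming saturation.

I_D = 0.418 mA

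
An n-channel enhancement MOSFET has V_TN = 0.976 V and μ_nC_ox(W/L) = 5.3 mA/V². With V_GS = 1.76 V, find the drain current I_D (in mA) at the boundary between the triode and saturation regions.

At the boundary V_DS = V_ov = V_GS − V_TN = 1.76 − 0.976 = 0.784 V.
I_D = ½ k_n V_ov² = 0.5 × 5.3 × 0.784² = 1.63 mA.

I_D = 1.63 mA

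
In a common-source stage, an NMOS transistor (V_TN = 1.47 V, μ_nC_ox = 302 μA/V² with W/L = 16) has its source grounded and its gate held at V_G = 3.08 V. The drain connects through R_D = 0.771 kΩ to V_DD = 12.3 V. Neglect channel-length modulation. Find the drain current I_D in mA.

I_D = 6.26 mA

V_GS = V_G = 3.08 V, so V_ov = 3.08 − 1.47 = 1.61 V.
k_n = μ_nC_ox · (W/L) = 4.832 mA/V².
Assume saturation: I_D = ½ k_n V_ov² = 0.5 × 4.832 × 1.61² = 6.26 mA, giving V_DS = V_DD − I_D R_D = 12.3 − 6.26 × 0.771 = 7.47 V.
V_DS = 7.47 V ≥ V_ov = 1.61 V, confirming saturation.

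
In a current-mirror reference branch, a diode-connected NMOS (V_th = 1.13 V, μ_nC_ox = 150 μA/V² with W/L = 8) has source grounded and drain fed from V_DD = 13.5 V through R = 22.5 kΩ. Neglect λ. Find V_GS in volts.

With gate tied to drain, V_GS = V_DS ≥ V_GS − V_th, so the device is in saturation.
k_n = μ_nC_ox · (W/L) = 1.2 mA/V².
KCL at the drain: ½ k_n (V_GS − V_th)² = (V_DD − V_GS)/R.
Let x = V_GS − 1.13. Then 13.5 x² + x − 12.37 = 0, giving x = 0.921 V (positive root), so V_GS = 2.05 V.
I_D = (V_DD − V_GS)/R = (13.5 − 2.05) / 22.5 = 0.509 mA.

V_GS = 2.05 V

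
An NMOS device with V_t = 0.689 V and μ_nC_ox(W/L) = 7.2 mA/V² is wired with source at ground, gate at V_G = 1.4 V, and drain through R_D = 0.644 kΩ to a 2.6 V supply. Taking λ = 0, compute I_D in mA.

I_D = 1.82 mA

V_GS = V_G = 1.4 V, so V_ov = 1.4 − 0.689 = 0.711 V.
Assume saturation: I_D = ½ k_n V_ov² = 0.5 × 7.2 × 0.711² = 1.82 mA, giving V_DS = V_DD − I_D R_D = 2.6 − 1.82 × 0.644 = 1.43 V.
V_DS = 1.43 V ≥ V_ov = 0.711 V, confirming saturation.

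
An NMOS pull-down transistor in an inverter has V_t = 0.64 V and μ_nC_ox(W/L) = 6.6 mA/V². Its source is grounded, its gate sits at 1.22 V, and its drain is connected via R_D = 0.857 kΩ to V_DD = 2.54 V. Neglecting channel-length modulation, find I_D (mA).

V_GS = V_G = 1.22 V, so V_ov = 1.22 − 0.64 = 0.58 V.
Assume saturation: I_D = ½ k_n V_ov² = 0.5 × 6.6 × 0.58² = 1.11 mA, giving V_DS = V_DD − I_D R_D = 2.54 − 1.11 × 0.857 = 1.59 V.
V_DS = 1.59 V ≥ V_ov = 0.58 V, confirming saturation.

I_D = 1.11 mA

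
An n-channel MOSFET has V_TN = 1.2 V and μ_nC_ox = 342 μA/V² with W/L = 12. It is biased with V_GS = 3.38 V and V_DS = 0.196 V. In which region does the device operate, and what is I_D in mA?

Triode; I_D = 1.67 mA

k_n = μ_nC_ox · (W/L) = 4.104 mA/V².
V_ov = V_GS − V_TN = 3.38 − 1.2 = 2.18 V.
Since V_DS = 0.196 V < V_ov = 2.18 V, the device is in the triode region.
I_D = k_n [V_ov · V_DS − ½ V_DS²] = 4.104 × [2.18 × 0.196 − 0.5 × 0.196²] = 1.67 mA.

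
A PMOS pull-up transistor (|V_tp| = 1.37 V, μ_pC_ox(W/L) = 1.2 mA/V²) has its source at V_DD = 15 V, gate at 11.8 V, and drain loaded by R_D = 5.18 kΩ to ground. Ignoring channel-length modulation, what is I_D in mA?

I_D = 2.01 mA

V_SG = V_DD − V_G = 15 − 11.8 = 3.2 V, so V_ov = 3.2 − 1.37 = 1.83 V.
Assume saturation: I_D = ½ k_p V_ov² = 0.5 × 1.2 × 1.83² = 2.01 mA, giving V_SD = V_DD − I_D R_D = 15 − 2.01 × 5.18 = 4.59 V.
V_SD = 4.59 V ≥ V_ov = 1.83 V, confirming saturation.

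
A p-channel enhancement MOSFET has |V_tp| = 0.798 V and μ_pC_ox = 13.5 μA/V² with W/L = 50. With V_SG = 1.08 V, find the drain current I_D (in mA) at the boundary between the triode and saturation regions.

I_D = 0.0268 mA

At the boundary V_SD = V_ov = V_SG − |V_tp| = 1.08 − 0.798 = 0.282 V.
k_p = μ_pC_ox · (W/L) = 0.675 mA/V².
I_D = ½ k_p V_ov² = 0.5 × 0.675 × 0.282² = 0.0268 mA.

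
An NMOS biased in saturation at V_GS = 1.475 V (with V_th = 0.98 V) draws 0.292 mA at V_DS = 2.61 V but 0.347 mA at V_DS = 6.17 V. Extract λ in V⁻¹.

λ = 0.0614 V⁻¹

With V_GS fixed, I_D ∝ (1 + λ V_DS) in saturation, so I_D2/I_D1 = (1 + λ V_DS2)/(1 + λ V_DS1).
0.347/0.292 = 1.188 = (1 + 6.17 λ)/(1 + 2.61 λ).
Solving: λ (I_D1 V_DS2 − I_D2 V_DS1) = I_D2 − I_D1, so λ = (0.347 − 0.292) / (0.292 × 6.17 − 0.347 × 2.61) = 0.055 / 0.896 = 0.0614 V⁻¹.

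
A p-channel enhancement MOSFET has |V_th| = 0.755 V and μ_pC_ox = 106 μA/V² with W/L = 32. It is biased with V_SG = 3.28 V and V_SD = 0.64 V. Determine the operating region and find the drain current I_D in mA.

Triode; I_D = 4.79 mA

k_p = μ_pC_ox · (W/L) = 3.392 mA/V².
V_ov = V_SG − |V_th| = 3.28 − 0.755 = 2.52 V.
Since V_SD = 0.64 V < V_ov = 2.52 V, the device is in the triode region.
I_D = k_p [V_ov · V_SD − ½ V_SD²] = 3.392 × [2.52 × 0.64 − 0.5 × 0.64²] = 4.79 mA.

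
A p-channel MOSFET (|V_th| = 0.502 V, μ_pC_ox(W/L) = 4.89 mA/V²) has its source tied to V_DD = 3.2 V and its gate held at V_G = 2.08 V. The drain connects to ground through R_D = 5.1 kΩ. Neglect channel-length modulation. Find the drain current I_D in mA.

V_SG = V_DD − V_G = 3.2 − 2.08 = 1.12 V, so V_ov = 1.12 − 0.502 = 0.618 V.
Assume saturation: I_D = ½ k_p V_ov² = 0.5 × 4.89 × 0.618² = 0.934 mA, giving V_SD = V_DD − I_D R_D = 3.2 − 0.934 × 5.1 = -1.56 V.
But -1.56 V < V_ov = 0.618 V, so the device is actually in triode.
In triode I_D = k_p[V_ov V_SD − ½ V_SD²] and I_D = (V_DD − V_SD)/R_D. Equating: 12.5 V_SD² − 16.41 V_SD + 3.2 = 0, giving V_SD = 0.238 V (the root below V_ov).
I_D = (3.2 − 0.238) / 5.1 = 0.581 mA.

I_D = 0.581 mA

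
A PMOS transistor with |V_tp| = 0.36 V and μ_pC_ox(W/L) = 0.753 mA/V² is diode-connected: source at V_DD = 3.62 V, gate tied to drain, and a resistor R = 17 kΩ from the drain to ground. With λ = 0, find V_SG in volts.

V_SG = 1.00 V

With gate tied to drain, V_SG = V_SD ≥ V_SG − |V_tp|, so the device is in saturation.
KCL at the drain: ½ k_p (V_SG − |V_tp|)² = (V_DD − V_SG)/R.
Let x = V_SG − 0.36. Then 6.4 x² + x − 3.26 = 0, giving x = 0.64 V (positive root), so V_SG = 1 V.
I_D = (V_DD − V_SG)/R = (3.62 − 1) / 17 = 0.154 mA.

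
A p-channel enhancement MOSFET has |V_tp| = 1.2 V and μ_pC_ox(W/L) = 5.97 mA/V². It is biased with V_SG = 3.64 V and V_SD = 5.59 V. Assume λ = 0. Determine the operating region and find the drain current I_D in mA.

V_ov = V_SG − |V_tp| = 3.64 − 1.2 = 2.44 V.
Since V_SD = 5.59 V ≥ V_ov = 2.44 V, the device is in saturation.
I_D = ½ k_p V_ov² = 0.5 × 5.97 × 2.44² = 17.8 mA.

Saturation; I_D = 17.8 mA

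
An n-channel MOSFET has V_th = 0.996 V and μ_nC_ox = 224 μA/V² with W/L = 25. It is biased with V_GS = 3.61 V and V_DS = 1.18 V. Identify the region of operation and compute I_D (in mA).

k_n = μ_nC_ox · (W/L) = 5.6 mA/V².
V_ov = V_GS − V_th = 3.61 − 0.996 = 2.61 V.
Since V_DS = 1.18 V < V_ov = 2.61 V, the device is in the triode region.
I_D = k_n [V_ov · V_DS − ½ V_DS²] = 5.6 × [2.61 × 1.18 − 0.5 × 1.18²] = 13.4 mA.

Triode; I_D = 13.4 mA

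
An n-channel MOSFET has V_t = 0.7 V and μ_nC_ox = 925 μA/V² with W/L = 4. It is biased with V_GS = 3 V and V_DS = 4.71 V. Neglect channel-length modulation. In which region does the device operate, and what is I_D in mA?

Saturation; I_D = 9.79 mA

k_n = μ_nC_ox · (W/L) = 3.7 mA/V².
V_ov = V_GS − V_t = 3 − 0.7 = 2.3 V.
Since V_DS = 4.71 V ≥ V_ov = 2.3 V, the device is in saturation.
I_D = ½ k_n V_ov² = 0.5 × 3.7 × 2.3² = 9.79 mA.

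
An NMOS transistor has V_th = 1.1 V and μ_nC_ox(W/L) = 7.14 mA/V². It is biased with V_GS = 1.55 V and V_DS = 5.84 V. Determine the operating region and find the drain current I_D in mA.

Saturation; I_D = 0.723 mA

V_ov = V_GS − V_th = 1.55 − 1.1 = 0.45 V.
Since V_DS = 5.84 V ≥ V_ov = 0.45 V, the device is in saturation.
I_D = ½ k_n V_ov² = 0.5 × 7.14 × 0.45² = 0.723 mA.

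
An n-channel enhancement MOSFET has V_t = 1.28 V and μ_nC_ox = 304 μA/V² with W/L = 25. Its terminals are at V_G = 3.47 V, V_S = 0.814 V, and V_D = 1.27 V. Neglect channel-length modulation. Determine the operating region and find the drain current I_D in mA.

V_GS = V_G − V_S = 3.47 − 0.814 = 2.66 V; V_DS = V_D − V_S = 1.27 − 0.814 = 0.456 V.
k_n = μ_nC_ox · (W/L) = 7.6 mA/V².
V_ov = V_GS − V_t = 2.66 − 1.28 = 1.38 V.
Since V_DS = 0.456 V < V_ov = 1.38 V, the device is in the triode region.
I_D = k_n [V_ov · V_DS − ½ V_DS²] = 7.6 × [1.38 × 0.456 − 0.5 × 0.456²] = 3.98 mA.

Triode; I_D = 3.98 mA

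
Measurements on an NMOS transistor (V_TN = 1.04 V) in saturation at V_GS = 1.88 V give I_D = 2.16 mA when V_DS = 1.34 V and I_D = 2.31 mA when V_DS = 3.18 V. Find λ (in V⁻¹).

λ = 0.0398 V⁻¹

With V_GS fixed, I_D ∝ (1 + λ V_DS) in saturation, so I_D2/I_D1 = (1 + λ V_DS2)/(1 + λ V_DS1).
2.31/2.16 = 1.069 = (1 + 3.18 λ)/(1 + 1.34 λ).
Solving: λ (I_D1 V_DS2 − I_D2 V_DS1) = I_D2 − I_D1, so λ = (2.31 − 2.16) / (2.16 × 3.18 − 2.31 × 1.34) = 0.15 / 3.77 = 0.0398 V⁻¹.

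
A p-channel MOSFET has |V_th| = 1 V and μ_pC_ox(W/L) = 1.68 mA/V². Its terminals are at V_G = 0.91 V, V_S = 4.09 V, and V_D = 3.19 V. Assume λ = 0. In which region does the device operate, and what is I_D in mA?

Triode; I_D = 2.62 mA

V_SG = V_S − V_G = 4.09 − 0.91 = 3.18 V; V_SD = V_S − V_D = 4.09 − 3.19 = 0.9 V.
V_ov = V_SG − |V_th| = 3.18 − 1 = 2.18 V.
Since V_SD = 0.9 V < V_ov = 2.18 V, the device is in the triode region.
I_D = k_p [V_ov · V_SD − ½ V_SD²] = 1.68 × [2.18 × 0.9 − 0.5 × 0.9²] = 2.62 mA.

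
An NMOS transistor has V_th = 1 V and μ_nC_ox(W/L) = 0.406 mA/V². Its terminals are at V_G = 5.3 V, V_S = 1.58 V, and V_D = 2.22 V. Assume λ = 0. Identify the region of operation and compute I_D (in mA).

Triode; I_D = 0.624 mA

V_GS = V_G − V_S = 5.3 − 1.58 = 3.72 V; V_DS = V_D − V_S = 2.22 − 1.58 = 0.64 V.
V_ov = V_GS − V_th = 3.72 − 1 = 2.72 V.
Since V_DS = 0.64 V < V_ov = 2.72 V, the device is in the triode region.
I_D = k_n [V_ov · V_DS − ½ V_DS²] = 0.406 × [2.72 × 0.64 − 0.5 × 0.64²] = 0.624 mA.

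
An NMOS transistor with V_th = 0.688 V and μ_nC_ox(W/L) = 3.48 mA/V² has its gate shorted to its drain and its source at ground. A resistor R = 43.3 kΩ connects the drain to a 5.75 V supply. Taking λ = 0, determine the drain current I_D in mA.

I_D = 0.111 mA

With gate tied to drain, V_GS = V_DS ≥ V_GS − V_th, so the device is in saturation.
KCL at the drain: ½ k_n (V_GS − V_th)² = (V_DD − V_GS)/R.
Let x = V_GS − 0.688. Then 75.3 x² + x − 5.062 = 0, giving x = 0.253 V (positive root), so V_GS = 0.941 V.
I_D = (V_DD − V_GS)/R = (5.75 − 0.941) / 43.3 = 0.111 mA.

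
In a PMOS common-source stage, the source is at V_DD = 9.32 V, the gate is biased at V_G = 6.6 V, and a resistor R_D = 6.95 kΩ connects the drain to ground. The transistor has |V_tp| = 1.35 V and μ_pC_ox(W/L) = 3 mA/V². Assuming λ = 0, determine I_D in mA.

V_SG = V_DD − V_G = 9.32 − 6.6 = 2.72 V, so V_ov = 2.72 − 1.35 = 1.37 V.
Assume saturation: I_D = ½ k_p V_ov² = 0.5 × 3 × 1.37² = 2.82 mA, giving V_SD = V_DD − I_D R_D = 9.32 − 2.82 × 6.95 = -10.2 V.
But -10.2 V < V_ov = 1.37 V, so the device is actually in triode.
In triode I_D = k_p[V_ov V_SD − ½ V_SD²] and I_D = (V_DD − V_SD)/R_D. Equating: 10.4 V_SD² − 29.56 V_SD + 9.32 = 0, giving V_SD = 0.361 V (the root below V_ov).
I_D = (9.32 − 0.361) / 6.95 = 1.29 mA.

I_D = 1.29 mA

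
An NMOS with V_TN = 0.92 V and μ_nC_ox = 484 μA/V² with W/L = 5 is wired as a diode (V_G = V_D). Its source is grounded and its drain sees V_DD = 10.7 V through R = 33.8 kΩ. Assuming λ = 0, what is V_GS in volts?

With gate tied to drain, V_GS = V_DS ≥ V_GS − V_TN, so the device is in saturation.
k_n = μ_nC_ox · (W/L) = 2.42 mA/V².
KCL at the drain: ½ k_n (V_GS − V_TN)² = (V_DD − V_GS)/R.
Let x = V_GS − 0.92. Then 40.9 x² + x − 9.78 = 0, giving x = 0.477 V (positive root), so V_GS = 1.4 V.
I_D = (V_DD − V_GS)/R = (10.7 − 1.4) / 33.8 = 0.275 mA.

V_GS = 1.40 V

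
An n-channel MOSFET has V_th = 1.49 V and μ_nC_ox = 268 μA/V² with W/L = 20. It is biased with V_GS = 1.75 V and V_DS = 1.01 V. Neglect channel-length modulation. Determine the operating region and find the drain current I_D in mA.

k_n = μ_nC_ox · (W/L) = 5.36 mA/V².
V_ov = V_GS − V_th = 1.75 − 1.49 = 0.26 V.
Since V_DS = 1.01 V ≥ V_ov = 0.26 V, the device is in saturation.
I_D = ½ k_n V_ov² = 0.5 × 5.36 × 0.26² = 0.181 mA.

Saturation; I_D = 0.181 mA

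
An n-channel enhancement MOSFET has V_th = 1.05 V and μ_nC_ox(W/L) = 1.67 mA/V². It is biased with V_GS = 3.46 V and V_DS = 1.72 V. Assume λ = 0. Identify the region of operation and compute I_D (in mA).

V_ov = V_GS − V_th = 3.46 − 1.05 = 2.41 V.
Since V_DS = 1.72 V < V_ov = 2.41 V, the device is in the triode region.
I_D = k_n [V_ov · V_DS − ½ V_DS²] = 1.67 × [2.41 × 1.72 − 0.5 × 1.72²] = 4.45 mA.

Triode; I_D = 4.45 mA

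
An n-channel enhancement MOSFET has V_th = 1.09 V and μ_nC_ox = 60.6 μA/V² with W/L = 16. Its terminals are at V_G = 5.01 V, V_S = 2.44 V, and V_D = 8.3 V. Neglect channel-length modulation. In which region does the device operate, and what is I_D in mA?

V_GS = V_G − V_S = 5.01 − 2.44 = 2.57 V; V_DS = V_D − V_S = 8.3 − 2.44 = 5.86 V.
k_n = μ_nC_ox · (W/L) = 0.9696 mA/V².
V_ov = V_GS − V_th = 2.57 − 1.09 = 1.48 V.
Since V_DS = 5.86 V ≥ V_ov = 1.48 V, the device is in saturation.
I_D = ½ k_n V_ov² = 0.5 × 0.9696 × 1.48² = 1.06 mA.

Saturation; I_D = 1.06 mA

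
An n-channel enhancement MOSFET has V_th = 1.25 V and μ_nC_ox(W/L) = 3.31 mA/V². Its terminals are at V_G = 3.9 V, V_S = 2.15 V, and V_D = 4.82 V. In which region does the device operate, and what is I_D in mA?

Saturation; I_D = 0.414 mA

V_GS = V_G − V_S = 3.9 − 2.15 = 1.75 V; V_DS = V_D − V_S = 4.82 − 2.15 = 2.67 V.
V_ov = V_GS − V_th = 1.75 − 1.25 = 0.5 V.
Since V_DS = 2.67 V ≥ V_ov = 0.5 V, the device is in saturation.
I_D = ½ k_n V_ov² = 0.5 × 3.31 × 0.5² = 0.414 mA.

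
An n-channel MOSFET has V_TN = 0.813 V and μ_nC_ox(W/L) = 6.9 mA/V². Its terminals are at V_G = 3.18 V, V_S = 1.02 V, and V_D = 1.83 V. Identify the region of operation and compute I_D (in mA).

Triode; I_D = 5.26 mA

V_GS = V_G − V_S = 3.18 − 1.02 = 2.16 V; V_DS = V_D − V_S = 1.83 − 1.02 = 0.81 V.
V_ov = V_GS − V_TN = 2.16 − 0.813 = 1.35 V.
Since V_DS = 0.81 V < V_ov = 1.35 V, the device is in the triode region.
I_D = k_n [V_ov · V_DS − ½ V_DS²] = 6.9 × [1.35 × 0.81 − 0.5 × 0.81²] = 5.26 mA.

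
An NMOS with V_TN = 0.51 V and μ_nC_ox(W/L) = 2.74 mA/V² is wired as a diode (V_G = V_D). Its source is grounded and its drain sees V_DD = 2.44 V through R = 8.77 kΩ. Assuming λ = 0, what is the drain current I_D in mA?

With gate tied to drain, V_GS = V_DS ≥ V_GS − V_TN, so the device is in saturation.
KCL at the drain: ½ k_n (V_GS − V_TN)² = (V_DD − V_GS)/R.
Let x = V_GS − 0.51. Then 12 x² + x − 1.93 = 0, giving x = 0.361 V (positive root), so V_GS = 0.871 V.
I_D = (V_DD − V_GS)/R = (2.44 − 0.871) / 8.77 = 0.179 mA.

I_D = 0.179 mA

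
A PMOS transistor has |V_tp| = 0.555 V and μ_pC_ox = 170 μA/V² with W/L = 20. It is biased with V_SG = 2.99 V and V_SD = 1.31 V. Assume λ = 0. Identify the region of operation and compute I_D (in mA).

k_p = μ_pC_ox · (W/L) = 3.4 mA/V².
V_ov = V_SG − |V_tp| = 2.99 − 0.555 = 2.44 V.
Since V_SD = 1.31 V < V_ov = 2.44 V, the device is in the triode region.
I_D = k_p [V_ov · V_SD − ½ V_SD²] = 3.4 × [2.44 × 1.31 − 0.5 × 1.31²] = 7.93 mA.

Triode; I_D = 7.93 mA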